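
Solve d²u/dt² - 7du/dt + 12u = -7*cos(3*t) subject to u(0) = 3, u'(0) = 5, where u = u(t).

u = -128*exp(4*t)/25 - 7*cos(3*t)/150 + 49*exp(3*t)/6 + 49*sin(3*t)/150

Characteristic equation r² - 7r + 12 = 0 factors as (r - 3)(r - 4) = 0, so r = 3, 4.
Hence u_h = C1*exp(3*t) + C2*exp(4*t).
Try u_p = A*cos(3*t) + B*sin(3*t). Substituting and equating the coefficients of cos(3t) and sin(3t) gives A = -7/150, B = 49/150, so u_p = -7*cos(3*t)/150 + 49*sin(3*t)/150.
General solution: u = -7*cos(3*t)/150 + 49*sin(3*t)/150 + C1*exp(3*t) + C2*exp(4*t).
Apply the initial conditions: u(0) = -7/150 + C1 + C2 = 3 and u'(0) = 49/50 + 3*C1 + 4*C2 = 5. Solving gives C1 = 49/6, C2 = -128/25.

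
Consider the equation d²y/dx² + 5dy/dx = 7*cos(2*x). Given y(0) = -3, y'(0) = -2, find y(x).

y = -17/5 - 7*cos(2*x)/29 + 35*sin(2*x)/58 + 93*exp(-5*x)/145

Characteristic equation r² + 5r = 0 factors as (r + 5)r = 0, so r = -5, 0.
Hence y_h = C1*exp(-5*x) + C2.
Try y_p = A*cos(2*x) + B*sin(2*x). Substituting and equating the coefficients of cos(2x) and sin(2x) gives A = -7/29, B = 35/58, so y_p = -7*cos(2*x)/29 + 35*sin(2*x)/58.
General solution: y = C2 - 7*cos(2*x)/29 + 35*sin(2*x)/58 + C1*exp(-5*x).
Apply the initial conditions: y(0) = -7/29 + C1 + C2 = -3 and y'(0) = 35/29 - 5*C1 = -2. Solving gives C1 = 93/145, C2 = -17/5.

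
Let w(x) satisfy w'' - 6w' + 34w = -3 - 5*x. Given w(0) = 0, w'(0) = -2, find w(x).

w = -33/289 - 5*x/34 - 1269*exp(3*x)*sin(5*x)/2890 + 33*cos(5*x)*exp(3*x)/289

Characteristic equation r² - 6r + 34 = 0 has discriminant (-6)² - 4·(34) = -100 < 0, so r = 3 ± 5i.
Hence w_h = C1*cos(5*x)*exp(3*x) + C2*exp(3*x)*sin(5*x).
For the particular solution try w_p = A0 + A1*x. Substituting and matching coefficients of each power of x gives A0 = -33/289, A1 = -5/34, so w_p = -33/289 - 5*x/34.
General solution: w = -33/289 - 5*x/34 + C1*cos(5*x)*exp(3*x) + C2*exp(3*x)*sin(5*x).
Apply the initial conditions: w(0) = -33/289 + C1 = 0 and w'(0) = -5/34 + 3*C1 + 5*C2 = -2. Solving gives C1 = 33/289, C2 = -1269/2890.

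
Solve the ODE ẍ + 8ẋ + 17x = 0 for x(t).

Characteristic equation r² + 8r + 17 = 0 has discriminant (8)² - 4·(17) = -4 < 0, so r = -4 ± i.
Hence x_h = C1*cos(t)*exp(-4*t) + C2*exp(-4*t)*sin(t).

x = C1*cos(t)*exp(-4*t) + C2*exp(-4*t)*sin(t)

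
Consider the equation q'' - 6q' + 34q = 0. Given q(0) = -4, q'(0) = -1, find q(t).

q = -4*cos(5*t)*exp(3*t) + 11*exp(3*t)*sin(5*t)/5

Characteristic equation r² - 6r + 34 = 0 has discriminant (-6)² - 4·(34) = -100 < 0, so r = 3 ± 5i.
Hence q_h = C1*cos(5*t)*exp(3*t) + C2*exp(3*t)*sin(5*t).
Apply the initial conditions: q(0) = C1 = -4 and q'(0) = 3*C1 + 5*C2 = -1. Solving gives C1 = -4, C2 = 11/5.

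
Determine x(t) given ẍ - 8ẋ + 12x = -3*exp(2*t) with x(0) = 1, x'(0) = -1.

x = -15*exp(6*t)/16 + 31*exp(2*t)/16 + 3*t*exp(2*t)/4

Characteristic equation r² - 8r + 12 = 0 factors as (r - 6)(r - 2) = 0, so r = 6, 2.
Hence x_h = C1*exp(6*t) + C2*exp(2*t).
Since exp(2*t) solves the homogeneous equation (r = 2 is a root of multiplicity 1), multiply the trial by t. Try x_p = A*t*exp(2*t). Substituting into the equation and dividing by exp(2*t) gives A = 3/4, so x_p = 3*t*exp(2*t)/4.
General solution: x = C1*exp(6*t) + C2*exp(2*t) + 3*t*exp(2*t)/4.
Apply the initial conditions: x(0) = C1 + C2 = 1 and x'(0) = 3/4 + 2*C2 + 6*C1 = -1. Solving gives C1 = -15/16, C2 = 31/16.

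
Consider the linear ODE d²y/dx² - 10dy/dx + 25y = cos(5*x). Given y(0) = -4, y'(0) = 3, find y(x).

Characteristic equation r² - 10r + 25 = 0 has discriminant (-10)² - 4·(25) = 0, so r = 5 is a repeated root.
Hence y_h = (C1 + C2*x)*exp(5*x).
Try y_p = A*cos(5*x) + B*sin(5*x). Substituting and equating the coefficients of cos(5x) and sin(5x) gives A = 0, B = -1/50, so y_p = -sin(5*x)/50.
General solution: y = -sin(5*x)/50 + C1*exp(5*x) + C2*x*exp(5*x).
Apply the initial conditions: y(0) = C1 = -4 and y'(0) = -1/10 + C2 + 5*C1 = 3. Solving gives C1 = -4, C2 = 231/10.

y = -4*exp(5*x) - sin(5*x)/50 + 231*x*exp(5*x)/10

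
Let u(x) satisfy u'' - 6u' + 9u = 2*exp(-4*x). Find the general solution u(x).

u = 2*exp(-4*x)/49 + C1*exp(3*x) + C2*x*exp(3*x)

Characteristic equation r² - 6r + 9 = 0 has discriminant (-6)² - 4·(9) = 0, so r = 3 is a repeated root.
Hence u_h = (C1 + C2*x)*exp(3*x).
Try u_p = A*exp(-4*x). Substituting into the equation and dividing by exp(-4*x) gives A = 2/49, so u_p = 2*exp(-4*x)/49.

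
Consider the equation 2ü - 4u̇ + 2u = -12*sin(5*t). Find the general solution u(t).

u = -15*cos(5*t)/169 + 36*sin(5*t)/169 + C1*exp(t) + C2*t*exp(t)

Divide through by 2: u'' - 2u' + u = -6*sin(5*t).
Characteristic equation r² - 2r + 1 = 0 has discriminant (-2)² - 4·(1) = 0, so r = 1 is a repeated root.
Hence u_h = (C1 + C2*t)*exp(t).
Try u_p = A*cos(5*t) + B*sin(5*t). Substituting and equating the coefficients of cos(5t) and sin(5t) gives A = -15/169, B = 36/169, so u_p = -15*cos(5*t)/169 + 36*sin(5*t)/169.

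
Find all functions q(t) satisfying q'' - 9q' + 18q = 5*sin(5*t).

Characteristic equation r² - 9r + 18 = 0 factors as (r - 6)(r - 3) = 0, so r = 6, 3.
Hence q_h = C1*exp(6*t) + C2*exp(3*t).
Try q_p = A*cos(5*t) + B*sin(5*t). Substituting and equating the coefficients of cos(5t) and sin(5t) gives A = 225/2074, B = -35/2074, so q_p = -35*sin(5*t)/2074 + 225*cos(5*t)/2074.

q = -35*sin(5*t)/2074 + 225*cos(5*t)/2074 + C1*exp(6*t) + C2*exp(3*t)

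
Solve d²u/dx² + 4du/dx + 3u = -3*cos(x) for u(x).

Characteristic equation r² + 4r + 3 = 0 factors as (r + 3)(r + 1) = 0, so r = -3, -1.
Hence u_h = C1*exp(-3*x) + C2*exp(-x).
Try u_p = A*cos(x) + B*sin(x). Substituting and equating the coefficients of cos(x) and sin(x) gives A = -3/10, B = -3/5, so u_p = -3*sin(x)/5 - 3*cos(x)/10.

u = -3*sin(x)/5 - 3*cos(x)/10 + C1*exp(-3*x) + C2*exp(-x)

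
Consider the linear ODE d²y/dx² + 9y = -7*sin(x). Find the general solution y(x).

y = -7*sin(x)/8 + C1*cos(3*x) + C2*sin(3*x)

Characteristic equation r² + 9 = 0 has discriminant (0)² - 4·(9) = -36 < 0, so r = ± 3i.
Hence y_h = C1*cos(3*x) + C2*sin(3*x).
Try y_p = A*cos(x) + B*sin(x). Substituting and equating the coefficients of cos(x) and sin(x) gives A = 0, B = -7/8, so y_p = -7*sin(x)/8.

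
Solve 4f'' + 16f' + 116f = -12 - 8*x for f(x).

Divide through by 4: f'' + 4f' + 29f = -3 - 2*x.
Characteristic equation r² + 4r + 29 = 0 has discriminant (4)² - 4·(29) = -100 < 0, so r = -2 ± 5i.
Hence f_h = C1*cos(5*x)*exp(-2*x) + C2*exp(-2*x)*sin(5*x).
For the particular solution try f_p = A0 + A1*x. Substituting and matching coefficients of each power of x gives A0 = -79/841, A1 = -2/29, so f_p = -79/841 - 2*x/29.

f = -79/841 - 2*x/29 + C1*cos(5*x)*exp(-2*x) + C2*exp(-2*x)*sin(5*x)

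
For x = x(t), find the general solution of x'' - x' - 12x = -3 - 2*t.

x = 17/72 + t/6 + C1*exp(-3*t) + C2*exp(4*t)

Characteristic equation r² - r - 12 = 0 factors as (r + 3)(r - 4) = 0, so r = -3, 4.
Hence x_h = C1*exp(-3*t) + C2*exp(4*t).
For the particular solution try x_p = A0 + A1*t. Substituting and matching coefficients of each power of t gives A0 = 17/72, A1 = 1/6, so x_p = 17/72 + t/6.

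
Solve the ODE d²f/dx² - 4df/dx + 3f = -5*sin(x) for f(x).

f = -cos(x) - sin(x)/2 + C1*exp(x) + C2*exp(3*x)

Characteristic equation r² - 4r + 3 = 0 factors as (r - 1)(r - 3) = 0, so r = 1, 3.
Hence f_h = C1*exp(x) + C2*exp(3*x).
Try f_p = A*cos(x) + B*sin(x). Substituting and equating the coefficients of cos(x) and sin(x) gives A = -1, B = -1/2, so f_p = -cos(x) - sin(x)/2.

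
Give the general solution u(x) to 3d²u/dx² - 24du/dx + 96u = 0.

u = C1*cos(4*x)*exp(4*x) + C2*exp(4*x)*sin(4*x)

Divide through by 3: u'' - 8u' + 32u = 0.
Characteristic equation r² - 8r + 32 = 0 has discriminant (-8)² - 4·(32) = -64 < 0, so r = 4 ± 4i.
Hence u_h = C1*cos(4*x)*exp(4*x) + C2*exp(4*x)*sin(4*x).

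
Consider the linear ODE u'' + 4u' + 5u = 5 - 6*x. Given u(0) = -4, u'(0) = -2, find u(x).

u = 49/25 - 6*x/5 - 318*exp(-2*x)*sin(x)/25 - 149*cos(x)*exp(-2*x)/25

Characteristic equation r² + 4r + 5 = 0 has discriminant (4)² - 4·(5) = -4 < 0, so r = -2 ± i.
Hence u_h = C1*cos(x)*exp(-2*x) + C2*exp(-2*x)*sin(x).
For the particular solution try u_p = A0 + A1*x. Substituting and matching coefficients of each power of x gives A0 = 49/25, A1 = -6/5, so u_p = 49/25 - 6*x/5.
General solution: u = 49/25 - 6*x/5 + C1*cos(x)*exp(-2*x) + C2*exp(-2*x)*sin(x).
Apply the initial conditions: u(0) = 49/25 + C1 = -4 and u'(0) = -6/5 + C2 - 2*C1 = -2. Solving gives C1 = -149/25, C2 = -318/25.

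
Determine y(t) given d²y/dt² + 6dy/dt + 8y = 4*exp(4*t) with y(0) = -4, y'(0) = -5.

y = -65*exp(-2*t)/6 + exp(4*t)/12 + 27*exp(-4*t)/4

Characteristic equation r² + 6r + 8 = 0 factors as (r + 4)(r + 2) = 0, so r = -4, -2.
Hence y_h = C1*exp(-4*t) + C2*exp(-2*t).
Try y_p = A*exp(4*t). Substituting into the equation and dividing by exp(4*t) gives A = 1/12, so y_p = exp(4*t)/12.
General solution: y = exp(4*t)/12 + C1*exp(-4*t) + C2*exp(-2*t).
Apply the initial conditions: y(0) = 1/12 + C1 + C2 = -4 and y'(0) = 1/3 - 4*C1 - 2*C2 = -5. Solving gives C1 = 27/4, C2 = -65/6.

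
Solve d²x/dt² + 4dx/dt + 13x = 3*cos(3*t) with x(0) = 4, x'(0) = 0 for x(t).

x = 3*cos(3*t)/40 + 9*sin(3*t)/40 + 157*cos(3*t)*exp(-2*t)/40 + 287*exp(-2*t)*sin(3*t)/120

Characteristic equation r² + 4r + 13 = 0 has discriminant (4)² - 4·(13) = -36 < 0, so r = -2 ± 3i.
Hence x_h = C1*cos(3*t)*exp(-2*t) + C2*exp(-2*t)*sin(3*t).
Try x_p = A*cos(3*t) + B*sin(3*t). Substituting and equating the coefficients of cos(3t) and sin(3t) gives A = 3/40, B = 9/40, so x_p = 3*cos(3*t)/40 + 9*sin(3*t)/40.
General solution: x = 3*cos(3*t)/40 + 9*sin(3*t)/40 + C1*cos(3*t)*exp(-2*t) + C2*exp(-2*t)*sin(3*t).
Apply the initial conditions: x(0) = 3/40 + C1 = 4 and x'(0) = 27/40 - 2*C1 + 3*C2 = 0. Solving gives C1 = 157/40, C2 = 287/120.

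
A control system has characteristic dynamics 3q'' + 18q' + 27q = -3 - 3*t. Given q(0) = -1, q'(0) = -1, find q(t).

q = -1/27 - 26*exp(-3*t)/27 - t/9 - 34*t*exp(-3*t)/9

Divide through by 3: q'' + 6q' + 9q = -1 - t.
Characteristic equation r² + 6r + 9 = 0 has discriminant (6)² - 4·(9) = 0, so r = -3 is a repeated root.
Hence q_h = (C1 + C2*t)*exp(-3*t).
For the particular solution try q_p = A0 + A1*t. Substituting and matching coefficients of each power of t gives A0 = -1/27, A1 = -1/9, so q_p = -1/27 - t/9.
General solution: q = -1/27 - t/9 + C1*exp(-3*t) + C2*t*exp(-3*t).
Apply the initial conditions: q(0) = -1/27 + C1 = -1 and q'(0) = -1/9 + C2 - 3*C1 = -1. Solving gives C1 = -26/27, C2 = -34/9.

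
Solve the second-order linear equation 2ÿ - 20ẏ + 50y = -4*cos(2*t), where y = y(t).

y = -42*cos(2*t)/841 + 40*sin(2*t)/841 + C1*exp(5*t) + C2*t*exp(5*t)

Divide through by 2: y'' - 10y' + 25y = -2*cos(2*t).
Characteristic equation r² - 10r + 25 = 0 has discriminant (-10)² - 4·(25) = 0, so r = 5 is a repeated root.
Hence y_h = (C1 + C2*t)*exp(5*t).
Try y_p = A*cos(2*t) + B*sin(2*t). Substituting and equating the coefficients of cos(2t) and sin(2t) gives A = -42/841, B = 40/841, so y_p = -42*cos(2*t)/841 + 40*sin(2*t)/841.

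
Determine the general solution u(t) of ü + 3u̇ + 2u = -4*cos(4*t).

Characteristic equation r² + 3r + 2 = 0 factors as (r + 2)(r + 1) = 0, so r = -2, -1.
Hence u_h = C1*exp(-2*t) + C2*exp(-t).
Try u_p = A*cos(4*t) + B*sin(4*t). Substituting and equating the coefficients of cos(4t) and sin(4t) gives A = 14/85, B = -12/85, so u_p = -12*sin(4*t)/85 + 14*cos(4*t)/85.

u = -12*sin(4*t)/85 + 14*cos(4*t)/85 + C1*exp(-2*t) + C2*exp(-t)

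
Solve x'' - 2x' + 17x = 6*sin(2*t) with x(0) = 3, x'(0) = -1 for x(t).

Characteristic equation r² - 2r + 17 = 0 has discriminant (-2)² - 4·(17) = -64 < 0, so r = 1 ± 4i.
Hence x_h = C1*cos(4*t)*exp(t) + C2*exp(t)*sin(4*t).
Try x_p = A*cos(2*t) + B*sin(2*t). Substituting and equating the coefficients of cos(2t) and sin(2t) gives A = 24/185, B = 78/185, so x_p = 24*cos(2*t)/185 + 78*sin(2*t)/185.
General solution: x = 24*cos(2*t)/185 + 78*sin(2*t)/185 + C1*cos(4*t)*exp(t) + C2*exp(t)*sin(4*t).
Apply the initial conditions: x(0) = 24/185 + C1 = 3 and x'(0) = 156/185 + C1 + 4*C2 = -1. Solving gives C1 = 531/185, C2 = -218/185.

x = 24*cos(2*t)/185 + 78*sin(2*t)/185 - 218*exp(t)*sin(4*t)/185 + 531*cos(4*t)*exp(t)/185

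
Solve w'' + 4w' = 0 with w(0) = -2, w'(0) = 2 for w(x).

w = -3/2 - exp(-4*x)/2

Characteristic equation r² + 4r = 0 factors as (r + 4)r = 0, so r = -4, 0.
Hence w_h = C1*exp(-4*x) + C2.
Apply the initial conditions: w(0) = C1 + C2 = -2 and w'(0) = -4*C1 = 2. Solving gives C1 = -1/2, C2 = -3/2.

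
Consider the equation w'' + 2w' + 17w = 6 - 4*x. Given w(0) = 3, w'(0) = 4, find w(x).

Characteristic equation r² + 2r + 17 = 0 has discriminant (2)² - 4·(17) = -64 < 0, so r = -1 ± 4i.
Hence w_h = C1*cos(4*x)*exp(-x) + C2*exp(-x)*sin(4*x).
For the particular solution try w_p = A0 + A1*x. Substituting and matching coefficients of each power of x gives A0 = 110/289, A1 = -4/17, so w_p = 110/289 - 4*x/17.
General solution: w = 110/289 - 4*x/17 + C1*cos(4*x)*exp(-x) + C2*exp(-x)*sin(4*x).
Apply the initial conditions: w(0) = 110/289 + C1 = 3 and w'(0) = -4/17 - C1 + 4*C2 = 4. Solving gives C1 = 757/289, C2 = 1981/1156.

w = 110/289 - 4*x/17 + 757*cos(4*x)*exp(-x)/289 + 1981*exp(-x)*sin(4*x)/1156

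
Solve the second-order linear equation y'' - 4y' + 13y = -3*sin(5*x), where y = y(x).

Characteristic equation r² - 4r + 13 = 0 has discriminant (-4)² - 4·(13) = -36 < 0, so r = 2 ± 3i.
Hence y_h = C1*cos(3*x)*exp(2*x) + C2*exp(2*x)*sin(3*x).
Try y_p = A*cos(5*x) + B*sin(5*x). Substituting and equating the coefficients of cos(5x) and sin(5x) gives A = -15/136, B = 9/136, so y_p = -15*cos(5*x)/136 + 9*sin(5*x)/136.

y = -15*cos(5*x)/136 + 9*sin(5*x)/136 + C1*cos(3*x)*exp(2*x) + C2*exp(2*x)*sin(3*x)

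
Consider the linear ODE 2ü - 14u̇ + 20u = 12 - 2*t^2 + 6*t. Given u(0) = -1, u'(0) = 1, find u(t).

u = 183/250 - 19*exp(2*t)/6 - t**2/10 + 4*t/25 + 538*exp(5*t)/375

Divide through by 2: u'' - 7u' + 10u = 6 - t^2 + 3*t.
Characteristic equation r² - 7r + 10 = 0 factors as (r - 5)(r - 2) = 0, so r = 5, 2.
Hence u_h = C1*exp(5*t) + C2*exp(2*t).
For the particular solution try u_p = A0 + A1*t + A2*t^2. Substituting and matching coefficients of each power of t gives A0 = 183/250, A1 = 4/25, A2 = -1/10, so u_p = 183/250 - t^2/10 + 4*t/25.
General solution: u = 183/250 - t^2/10 + 4*t/25 + C1*exp(5*t) + C2*exp(2*t).
Apply the initial conditions: u(0) = 183/250 + C1 + C2 = -1 and u'(0) = 4/25 + 2*C2 + 5*C1 = 1. Solving gives C1 = 538/375, C2 = -19/6.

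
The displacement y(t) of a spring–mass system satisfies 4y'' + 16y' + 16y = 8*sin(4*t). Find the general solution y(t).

Divide through by 4: y'' + 4y' + 4y = 2*sin(4*t).
Characteristic equation r² + 4r + 4 = 0 has discriminant (4)² - 4·(4) = 0, so r = -2 is a repeated root.
Hence y_h = (C1 + C2*t)*exp(-2*t).
Try y_p = A*cos(4*t) + B*sin(4*t). Substituting and equating the coefficients of cos(4t) and sin(4t) gives A = -2/25, B = -3/50, so y_p = -3*sin(4*t)/50 - 2*cos(4*t)/25.

y = -3*sin(4*t)/50 - 2*cos(4*t)/25 + C1*exp(-2*t) + C2*t*exp(-2*t)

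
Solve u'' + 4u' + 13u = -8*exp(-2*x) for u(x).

Characteristic equation r² + 4r + 13 = 0 has discriminant (4)² - 4·(13) = -36 < 0, so r = -2 ± 3i.
Hence u_h = C1*cos(3*x)*exp(-2*x) + C2*exp(-2*x)*sin(3*x).
Try u_p = A*exp(-2*x). Substituting into the equation and dividing by exp(-2*x) gives A = -8/9, so u_p = -8*exp(-2*x)/9.

u = -8*exp(-2*x)/9 + C1*cos(3*x)*exp(-2*x) + C2*exp(-2*x)*sin(3*x)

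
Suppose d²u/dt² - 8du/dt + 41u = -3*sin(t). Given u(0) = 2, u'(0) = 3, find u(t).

u = -15*sin(t)/208 - 3*cos(t)/208 - 1037*exp(4*t)*sin(5*t)/1040 + 419*cos(5*t)*exp(4*t)/208

Characteristic equation r² - 8r + 41 = 0 has discriminant (-8)² - 4·(41) = -100 < 0, so r = 4 ± 5i.
Hence u_h = C1*cos(5*t)*exp(4*t) + C2*exp(4*t)*sin(5*t).
Try u_p = A*cos(t) + B*sin(t). Substituting and equating the coefficients of cos(t) and sin(t) gives A = -3/208, B = -15/208, so u_p = -15*sin(t)/208 - 3*cos(t)/208.
General solution: u = -15*sin(t)/208 - 3*cos(t)/208 + C1*cos(5*t)*exp(4*t) + C2*exp(4*t)*sin(5*t).
Apply the initial conditions: u(0) = -3/208 + C1 = 2 and u'(0) = -15/208 + 4*C1 + 5*C2 = 3. Solving gives C1 = 419/208, C2 = -1037/1040.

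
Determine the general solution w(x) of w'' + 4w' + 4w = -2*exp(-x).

Characteristic equation r² + 4r + 4 = 0 has discriminant (4)² - 4·(4) = 0, so r = -2 is a repeated root.
Hence w_h = (C1 + C2*x)*exp(-2*x).
Try w_p = A*exp(-x). Substituting into the equation and dividing by exp(-x) gives A = -2, so w_p = -2*exp(-x).

w = -2*exp(-x) + C1*exp(-2*x) + C2*x*exp(-2*x)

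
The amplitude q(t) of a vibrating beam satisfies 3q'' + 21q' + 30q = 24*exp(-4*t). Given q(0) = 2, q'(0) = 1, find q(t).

q = -4*exp(-4*t) + 5*exp(-2*t) + exp(-5*t)

Divide through by 3: q'' + 7q' + 10q = 8*exp(-4*t).
Characteristic equation r² + 7r + 10 = 0 factors as (r + 2)(r + 5) = 0, so r = -2, -5.
Hence q_h = C1*exp(-2*t) + C2*exp(-5*t).
Try q_p = A*exp(-4*t). Substituting into the equation and dividing by exp(-4*t) gives A = -4, so q_p = -4*exp(-4*t).
General solution: q = -4*exp(-4*t) + C1*exp(-2*t) + C2*exp(-5*t).
Apply the initial conditions: q(0) = -4 + C1 + C2 = 2 and q'(0) = 16 - 5*C2 - 2*C1 = 1. Solving gives C1 = 5, C2 = 1.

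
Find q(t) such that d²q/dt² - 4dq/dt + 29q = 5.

q = 5/29 + C1*cos(5*t)*exp(2*t) + C2*exp(2*t)*sin(5*t)

Characteristic equation r² - 4r + 29 = 0 has discriminant (-4)² - 4·(29) = -100 < 0, so r = 2 ± 5i.
Hence q_h = C1*cos(5*t)*exp(2*t) + C2*exp(2*t)*sin(5*t).
For the particular solution try q_p = A0. Substituting and matching coefficients of each power of t gives A0 = 5/29, so q_p = 5/29.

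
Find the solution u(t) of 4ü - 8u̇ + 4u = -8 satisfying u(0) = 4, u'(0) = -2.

Divide through by 4: u'' - 2u' + u = -2.
Characteristic equation r² - 2r + 1 = 0 has discriminant (-2)² - 4·(1) = 0, so r = 1 is a repeated root.
Hence u_h = (C1 + C2*t)*exp(t).
For the particular solution try u_p = A0. Substituting and matching coefficients of each power of t gives A0 = -2, so u_p = -2.
General solution: u = -2 + C1*exp(t) + C2*t*exp(t).
Apply the initial conditions: u(0) = -2 + C1 = 4 and u'(0) = C1 + C2 = -2. Solving gives C1 = 6, C2 = -8.

u = -2 + 6*exp(t) - 8*t*exp(t)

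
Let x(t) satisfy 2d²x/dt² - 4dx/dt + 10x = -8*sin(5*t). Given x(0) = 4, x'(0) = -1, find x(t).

x = -2*cos(5*t)/25 + 4*sin(5*t)/25 - 147*exp(t)*sin(2*t)/50 + 102*cos(2*t)*exp(t)/25

Divide through by 2: x'' - 2x' + 5x = -4*sin(5*t).
Characteristic equation r² - 2r + 5 = 0 has discriminant (-2)² - 4·(5) = -16 < 0, so r = 1 ± 2i.
Hence x_h = C1*cos(2*t)*exp(t) + C2*exp(t)*sin(2*t).
Try x_p = A*cos(5*t) + B*sin(5*t). Substituting and equating the coefficients of cos(5t) and sin(5t) gives A = -2/25, B = 4/25, so x_p = -2*cos(5*t)/25 + 4*sin(5*t)/25.
General solution: x = -2*cos(5*t)/25 + 4*sin(5*t)/25 + C1*cos(2*t)*exp(t) + C2*exp(t)*sin(2*t).
Apply the initial conditions: x(0) = -2/25 + C1 = 4 and x'(0) = 4/5 + C1 + 2*C2 = -1. Solving gives C1 = 102/25, C2 = -147/50.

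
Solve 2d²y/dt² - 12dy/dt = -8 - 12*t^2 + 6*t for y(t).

Divide through by 2: y'' - 6y' = -4 - 6*t^2 + 3*t.
Characteristic equation r² - 6r = 0 factors as (r - 6)r = 0, so r = 6, 0.
Hence y_h = C1*exp(6*t) + C2.
Since 0 is a characteristic root (multiplicity 1), multiply the polynomial trial by t: try y_p = t*(A0 + A1*t + A2*t^2). Substituting and matching coefficients of each power of t gives A0 = 23/36, A1 = -1/12, A2 = 1/3, so y_p = -t^2/12 + t^3/3 + 23*t/36.

y = C2 - t**2/12 + t**3/3 + 23*t/36 + C1*exp(6*t)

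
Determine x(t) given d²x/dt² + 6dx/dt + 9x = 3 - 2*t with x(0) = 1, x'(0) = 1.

x = 13/27 - 2*t/9 + 14*exp(-3*t)/27 + 25*t*exp(-3*t)/9

Characteristic equation r² + 6r + 9 = 0 has discriminant (6)² - 4·(9) = 0, so r = -3 is a repeated root.
Hence x_h = (C1 + C2*t)*exp(-3*t).
For the particular solution try x_p = A0 + A1*t. Substituting and matching coefficients of each power of t gives A0 = 13/27, A1 = -2/9, so x_p = 13/27 - 2*t/9.
General solution: x = 13/27 - 2*t/9 + C1*exp(-3*t) + C2*t*exp(-3*t).
Apply the initial conditions: x(0) = 13/27 + C1 = 1 and x'(0) = -2/9 + C2 - 3*C1 = 1. Solving gives C1 = 14/27, C2 = 25/9.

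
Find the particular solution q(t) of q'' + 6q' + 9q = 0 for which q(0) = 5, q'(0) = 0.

q = 5*exp(-3*t) + 15*t*exp(-3*t)

Characteristic equation r² + 6r + 9 = 0 has discriminant (6)² - 4·(9) = 0, so r = -3 is a repeated root.
Hence q_h = (C1 + C2*t)*exp(-3*t).
Apply the initial conditions: q(0) = C1 = 5 and q'(0) = C2 - 3*C1 = 0. Solving gives C1 = 5, C2 = 15.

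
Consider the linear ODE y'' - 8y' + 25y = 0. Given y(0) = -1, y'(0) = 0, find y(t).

Characteristic equation r² - 8r + 25 = 0 has discriminant (-8)² - 4·(25) = -36 < 0, so r = 4 ± 3i.
Hence y_h = C1*cos(3*t)*exp(4*t) + C2*exp(4*t)*sin(3*t).
Apply the initial conditions: y(0) = C1 = -1 and y'(0) = 3*C2 + 4*C1 = 0. Solving gives C1 = -1, C2 = 4/3.

y = -cos(3*t)*exp(4*t) + 4*exp(4*t)*sin(3*t)/3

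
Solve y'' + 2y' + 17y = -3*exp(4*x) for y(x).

Characteristic equation r² + 2r + 17 = 0 has discriminant (2)² - 4·(17) = -64 < 0, so r = -1 ± 4i.
Hence y_h = C1*cos(4*x)*exp(-x) + C2*exp(-x)*sin(4*x).
Try y_p = A*exp(4*x). Substituting into the equation and dividing by exp(4*x) gives A = -3/41, so y_p = -3*exp(4*x)/41.

y = -3*exp(4*x)/41 + C1*cos(4*x)*exp(-x) + C2*exp(-x)*sin(4*x)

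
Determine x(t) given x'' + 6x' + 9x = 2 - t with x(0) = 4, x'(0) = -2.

Characteristic equation r² + 6r + 9 = 0 has discriminant (6)² - 4·(9) = 0, so r = -3 is a repeated root.
Hence x_h = (C1 + C2*t)*exp(-3*t).
For the particular solution try x_p = A0 + A1*t. Substituting and matching coefficients of each power of t gives A0 = 8/27, A1 = -1/9, so x_p = 8/27 - t/9.
General solution: x = 8/27 - t/9 + C1*exp(-3*t) + C2*t*exp(-3*t).
Apply the initial conditions: x(0) = 8/27 + C1 = 4 and x'(0) = -1/9 + C2 - 3*C1 = -2. Solving gives C1 = 100/27, C2 = 83/9.

x = 8/27 - t/9 + 100*exp(-3*t)/27 + 83*t*exp(-3*t)/9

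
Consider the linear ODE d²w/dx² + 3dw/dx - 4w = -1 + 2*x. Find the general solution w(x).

Characteristic equation r² + 3r - 4 = 0 factors as (r - 1)(r + 4) = 0, so r = 1, -4.
Hence w_h = C1*exp(x) + C2*exp(-4*x).
For the particular solution try w_p = A0 + A1*x. Substituting and matching coefficients of each power of x gives A0 = -1/8, A1 = -1/2, so w_p = -1/8 - x/2.

w = -1/8 - x/2 + C1*exp(x) + C2*exp(-4*x)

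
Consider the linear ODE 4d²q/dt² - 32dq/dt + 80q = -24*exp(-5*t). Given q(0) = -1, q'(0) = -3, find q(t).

Divide through by 4: q'' - 8q' + 20q = -6*exp(-5*t).
Characteristic equation r² - 8r + 20 = 0 has discriminant (-8)² - 4·(20) = -16 < 0, so r = 4 ± 2i.
Hence q_h = C1*cos(2*t)*exp(4*t) + C2*exp(4*t)*sin(2*t).
Try q_p = A*exp(-5*t). Substituting into the equation and dividing by exp(-5*t) gives A = -6/85, so q_p = -6*exp(-5*t)/85.
General solution: q = -6*exp(-5*t)/85 + C1*cos(2*t)*exp(4*t) + C2*exp(4*t)*sin(2*t).
Apply the initial conditions: q(0) = -6/85 + C1 = -1 and q'(0) = 6/17 + 2*C2 + 4*C1 = -3. Solving gives C1 = -79/85, C2 = 31/170.

q = -6*exp(-5*t)/85 - 79*cos(2*t)*exp(4*t)/85 + 31*exp(4*t)*sin(2*t)/170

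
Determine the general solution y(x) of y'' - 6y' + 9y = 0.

Characteristic equation r² - 6r + 9 = 0 has discriminant (-6)² - 4·(9) = 0, so r = 3 is a repeated root.
Hence y_h = (C1 + C2*x)*exp(3*x).

y = C1*exp(3*x) + C2*x*exp(3*x)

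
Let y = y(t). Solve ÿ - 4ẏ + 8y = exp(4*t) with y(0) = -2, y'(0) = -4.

y = exp(4*t)/8 - 17*cos(2*t)*exp(2*t)/8 - exp(2*t)*sin(2*t)/8

Characteristic equation r² - 4r + 8 = 0 has discriminant (-4)² - 4·(8) = -16 < 0, so r = 2 ± 2i.
Hence y_h = C1*cos(2*t)*exp(2*t) + C2*exp(2*t)*sin(2*t).
Try y_p = A*exp(4*t). Substituting into the equation and dividing by exp(4*t) gives A = 1/8, so y_p = exp(4*t)/8.
General solution: y = exp(4*t)/8 + C1*cos(2*t)*exp(2*t) + C2*exp(2*t)*sin(2*t).
Apply the initial conditions: y(0) = 1/8 + C1 = -2 and y'(0) = 1/2 + 2*C1 + 2*C2 = -4. Solving gives C1 = -17/8, C2 = -1/8.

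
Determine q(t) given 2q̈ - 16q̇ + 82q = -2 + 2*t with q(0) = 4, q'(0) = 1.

Divide through by 2: q'' - 8q' + 41q = -1 + t.
Characteristic equation r² - 8r + 41 = 0 has discriminant (-8)² - 4·(41) = -100 < 0, so r = 4 ± 5i.
Hence q_h = C1*cos(5*t)*exp(4*t) + C2*exp(4*t)*sin(5*t).
For the particular solution try q_p = A0 + A1*t. Substituting and matching coefficients of each power of t gives A0 = -33/1681, A1 = 1/41, so q_p = -33/1681 + t/41.
General solution: q = -33/1681 + t/41 + C1*cos(5*t)*exp(4*t) + C2*exp(4*t)*sin(5*t).
Apply the initial conditions: q(0) = -33/1681 + C1 = 4 and q'(0) = 1/41 + 4*C1 + 5*C2 = 1. Solving gives C1 = 6757/1681, C2 = -25388/8405.

q = -33/1681 + t/41 - 25388*exp(4*t)*sin(5*t)/8405 + 6757*cos(5*t)*exp(4*t)/1681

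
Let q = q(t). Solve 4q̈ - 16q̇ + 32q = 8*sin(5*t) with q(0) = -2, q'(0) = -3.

q = -34*sin(5*t)/689 + 40*cos(5*t)/689 - 1418*cos(2*t)*exp(2*t)/689 + 939*exp(2*t)*sin(2*t)/1378

Divide through by 4: q'' - 4q' + 8q = 2*sin(5*t).
Characteristic equation r² - 4r + 8 = 0 has discriminant (-4)² - 4·(8) = -16 < 0, so r = 2 ± 2i.
Hence q_h = C1*cos(2*t)*exp(2*t) + C2*exp(2*t)*sin(2*t).
Try q_p = A*cos(5*t) + B*sin(5*t). Substituting and equating the coefficients of cos(5t) and sin(5t) gives A = 40/689, B = -34/689, so q_p = -34*sin(5*t)/689 + 40*cos(5*t)/689.
General solution: q = -34*sin(5*t)/689 + 40*cos(5*t)/689 + C1*cos(2*t)*exp(2*t) + C2*exp(2*t)*sin(2*t).
Apply the initial conditions: q(0) = 40/689 + C1 = -2 and q'(0) = -170/689 + 2*C1 + 2*C2 = -3. Solving gives C1 = -1418/689, C2 = 939/1378.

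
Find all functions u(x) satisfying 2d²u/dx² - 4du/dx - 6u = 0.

u = C1*exp(-x) + C2*exp(3*x)

Divide through by 2: u'' - 2u' - 3u = 0.
Characteristic equation r² - 2r - 3 = 0 factors as (r + 1)(r - 3) = 0, so r = -1, 3.
Hence u_h = C1*exp(-x) + C2*exp(3*x).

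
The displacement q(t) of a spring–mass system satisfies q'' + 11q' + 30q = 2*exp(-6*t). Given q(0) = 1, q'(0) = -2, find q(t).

Characteristic equation r² + 11r + 30 = 0 factors as (r + 6)(r + 5) = 0, so r = -6, -5.
Hence q_h = C1*exp(-6*t) + C2*exp(-5*t).
Since exp(-6*t) solves the homogeneous equation (r = -6 is a root of multiplicity 1), multiply the trial by t. Try q_p = A*t*exp(-6*t). Substituting into the equation and dividing by exp(-6*t) gives A = -2, so q_p = -2*t*exp(-6*t).
General solution: q = C1*exp(-6*t) + C2*exp(-5*t) - 2*t*exp(-6*t).
Apply the initial conditions: q(0) = C1 + C2 = 1 and q'(0) = -2 - 6*C1 - 5*C2 = -2. Solving gives C1 = -5, C2 = 6.

q = -5*exp(-6*t) + 6*exp(-5*t) - 2*t*exp(-6*t)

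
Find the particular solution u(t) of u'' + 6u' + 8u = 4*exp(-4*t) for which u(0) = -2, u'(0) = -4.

u = -5*exp(-2*t) + 3*exp(-4*t) - 2*t*exp(-4*t)

Characteristic equation r² + 6r + 8 = 0 factors as (r + 4)(r + 2) = 0, so r = -4, -2.
Hence u_h = C1*exp(-4*t) + C2*exp(-2*t).
Since exp(-4*t) solves the homogeneous equation (r = -4 is a root of multiplicity 1), multiply the trial by t. Try u_p = A*t*exp(-4*t). Substituting into the equation and dividing by exp(-4*t) gives A = -2, so u_p = -2*t*exp(-4*t).
General solution: u = C1*exp(-4*t) + C2*exp(-2*t) - 2*t*exp(-4*t).
Apply the initial conditions: u(0) = C1 + C2 = -2 and u'(0) = -2 - 4*C1 - 2*C2 = -4. Solving gives C1 = 3, C2 = -5.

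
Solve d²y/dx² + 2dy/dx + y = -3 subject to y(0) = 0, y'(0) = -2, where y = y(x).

y = -3 + 3*exp(-x) + x*exp(-x)

Characteristic equation r² + 2r + 1 = 0 has discriminant (2)² - 4·(1) = 0, so r = -1 is a repeated root.
Hence y_h = (C1 + C2*x)*exp(-x).
For the particular solution try y_p = A0. Substituting and matching coefficients of each power of x gives A0 = -3, so y_p = -3.
General solution: y = -3 + C1*exp(-x) + C2*x*exp(-x).
Apply the initial conditions: y(0) = -3 + C1 = 0 and y'(0) = C2 - C1 = -2. Solving gives C1 = 3, C2 = 1.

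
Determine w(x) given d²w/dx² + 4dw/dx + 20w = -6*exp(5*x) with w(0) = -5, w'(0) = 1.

w = -6*exp(5*x)/65 - 543*exp(-2*x)*sin(4*x)/260 - 319*cos(4*x)*exp(-2*x)/65

Characteristic equation r² + 4r + 20 = 0 has discriminant (4)² - 4·(20) = -64 < 0, so r = -2 ± 4i.
Hence w_h = C1*cos(4*x)*exp(-2*x) + C2*exp(-2*x)*sin(4*x).
Try w_p = A*exp(5*x). Substituting into the equation and dividing by exp(5*x) gives A = -6/65, so w_p = -6*exp(5*x)/65.
General solution: w = -6*exp(5*x)/65 + C1*cos(4*x)*exp(-2*x) + C2*exp(-2*x)*sin(4*x).
Apply the initial conditions: w(0) = -6/65 + C1 = -5 and w'(0) = -6/13 - 2*C1 + 4*C2 = 1. Solving gives C1 = -319/65, C2 = -543/260.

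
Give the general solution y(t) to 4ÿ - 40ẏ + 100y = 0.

y = C1*exp(5*t) + C2*t*exp(5*t)

Divide through by 4: y'' - 10y' + 25y = 0.
Characteristic equation r² - 10r + 25 = 0 has discriminant (-10)² - 4·(25) = 0, so r = 5 is a repeated root.
Hence y_h = (C1 + C2*t)*exp(5*t).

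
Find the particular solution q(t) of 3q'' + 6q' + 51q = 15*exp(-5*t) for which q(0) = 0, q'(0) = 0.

Divide through by 3: q'' + 2q' + 17q = 5*exp(-5*t).
Characteristic equation r² + 2r + 17 = 0 has discriminant (2)² - 4·(17) = -64 < 0, so r = -1 ± 4i.
Hence q_h = C1*cos(4*t)*exp(-t) + C2*exp(-t)*sin(4*t).
Try q_p = A*exp(-5*t). Substituting into the equation and dividing by exp(-5*t) gives A = 5/32, so q_p = 5*exp(-5*t)/32.
General solution: q = 5*exp(-5*t)/32 + C1*cos(4*t)*exp(-t) + C2*exp(-t)*sin(4*t).
Apply the initial conditions: q(0) = 5/32 + C1 = 0 and q'(0) = -25/32 - C1 + 4*C2 = 0. Solving gives C1 = -5/32, C2 = 5/32.

q = 5*exp(-5*t)/32 - 5*cos(4*t)*exp(-t)/32 + 5*exp(-t)*sin(4*t)/32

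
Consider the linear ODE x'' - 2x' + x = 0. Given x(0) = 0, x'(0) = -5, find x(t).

Characteristic equation r² - 2r + 1 = 0 has discriminant (-2)² - 4·(1) = 0, so r = 1 is a repeated root.
Hence x_h = (C1 + C2*t)*exp(t).
Apply the initial conditions: x(0) = C1 = 0 and x'(0) = C1 + C2 = -5. Solving gives C1 = 0, C2 = -5.

x = -5*t*exp(t)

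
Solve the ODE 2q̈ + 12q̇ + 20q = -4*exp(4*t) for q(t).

Divide through by 2: q'' + 6q' + 10q = -2*exp(4*t).
Characteristic equation r² + 6r + 10 = 0 has discriminant (6)² - 4·(10) = -4 < 0, so r = -3 ± i.
Hence q_h = C1*cos(t)*exp(-3*t) + C2*exp(-3*t)*sin(t).
Try q_p = A*exp(4*t). Substituting into the equation and dividing by exp(4*t) gives A = -1/25, so q_p = -exp(4*t)/25.

q = -exp(4*t)/25 + C1*cos(t)*exp(-3*t) + C2*exp(-3*t)*sin(t)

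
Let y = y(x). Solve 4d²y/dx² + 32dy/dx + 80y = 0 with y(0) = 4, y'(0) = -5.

Divide through by 4: y'' + 8y' + 20y = 0.
Characteristic equation r² + 8r + 20 = 0 has discriminant (8)² - 4·(20) = -16 < 0, so r = -4 ± 2i.
Hence y_h = C1*cos(2*x)*exp(-4*x) + C2*exp(-4*x)*sin(2*x).
Apply the initial conditions: y(0) = C1 = 4 and y'(0) = -4*C1 + 2*C2 = -5. Solving gives C1 = 4, C2 = 11/2.

y = 4*cos(2*x)*exp(-4*x) + 11*exp(-4*x)*sin(2*x)/2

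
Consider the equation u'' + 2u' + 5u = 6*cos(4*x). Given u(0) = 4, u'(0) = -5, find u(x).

Characteristic equation r² + 2r + 5 = 0 has discriminant (2)² - 4·(5) = -16 < 0, so r = -1 ± 2i.
Hence u_h = C1*cos(2*x)*exp(-x) + C2*exp(-x)*sin(2*x).
Try u_p = A*cos(4*x) + B*sin(4*x). Substituting and equating the coefficients of cos(4x) and sin(4x) gives A = -66/185, B = 48/185, so u_p = -66*cos(4*x)/185 + 48*sin(4*x)/185.
General solution: u = -66*cos(4*x)/185 + 48*sin(4*x)/185 + C1*cos(2*x)*exp(-x) + C2*exp(-x)*sin(2*x).
Apply the initial conditions: u(0) = -66/185 + C1 = 4 and u'(0) = 192/185 - C1 + 2*C2 = -5. Solving gives C1 = 806/185, C2 = -311/370.

u = -66*cos(4*x)/185 + 48*sin(4*x)/185 - 311*exp(-x)*sin(2*x)/370 + 806*cos(2*x)*exp(-x)/185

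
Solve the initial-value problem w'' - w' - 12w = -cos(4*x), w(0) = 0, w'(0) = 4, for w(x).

w = -103*exp(-3*x)/175 + sin(4*x)/200 + 7*cos(4*x)/200 + 31*exp(4*x)/56

Characteristic equation r² - r - 12 = 0 factors as (r - 4)(r + 3) = 0, so r = 4, -3.
Hence w_h = C1*exp(4*x) + C2*exp(-3*x).
Try w_p = A*cos(4*x) + B*sin(4*x). Substituting and equating the coefficients of cos(4x) and sin(4x) gives A = 7/200, B = 1/200, so w_p = sin(4*x)/200 + 7*cos(4*x)/200.
General solution: w = sin(4*x)/200 + 7*cos(4*x)/200 + C1*exp(4*x) + C2*exp(-3*x).
Apply the initial conditions: w(0) = 7/200 + C1 + C2 = 0 and w'(0) = 1/50 - 3*C2 + 4*C1 = 4. Solving gives C1 = 31/56, C2 = -103/175.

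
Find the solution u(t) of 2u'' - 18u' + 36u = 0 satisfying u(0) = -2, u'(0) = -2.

u = -10*exp(3*t)/3 + 4*exp(6*t)/3

Divide through by 2: u'' - 9u' + 18u = 0.
Characteristic equation r² - 9r + 18 = 0 factors as (r - 6)(r - 3) = 0, so r = 6, 3.
Hence u_h = C1*exp(6*t) + C2*exp(3*t).
Apply the initial conditions: u(0) = C1 + C2 = -2 and u'(0) = 3*C2 + 6*C1 = -2. Solving gives C1 = 4/3, C2 = -10/3.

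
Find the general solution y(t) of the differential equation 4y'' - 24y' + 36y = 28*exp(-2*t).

y = 7*exp(-2*t)/25 + C1*exp(3*t) + C2*t*exp(3*t)

Divide through by 4: y'' - 6y' + 9y = 7*exp(-2*t).
Characteristic equation r² - 6r + 9 = 0 has discriminant (-6)² - 4·(9) = 0, so r = 3 is a repeated root.
Hence y_h = (C1 + C2*t)*exp(3*t).
Try y_p = A*exp(-2*t). Substituting into the equation and dividing by exp(-2*t) gives A = 7/25, so y_p = 7*exp(-2*t)/25.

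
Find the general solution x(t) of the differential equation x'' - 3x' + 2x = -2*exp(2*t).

Characteristic equation r² - 3r + 2 = 0 factors as (r - 1)(r - 2) = 0, so r = 1, 2.
Hence x_h = C1*exp(t) + C2*exp(2*t).
Since exp(2*t) solves the homogeneous equation (r = 2 is a root of multiplicity 1), multiply the trial by t. Try x_p = A*t*exp(2*t). Substituting into the equation and dividing by exp(2*t) gives A = -2, so x_p = -2*t*exp(2*t).

x = C1*exp(t) + C2*exp(2*t) - 2*t*exp(2*t)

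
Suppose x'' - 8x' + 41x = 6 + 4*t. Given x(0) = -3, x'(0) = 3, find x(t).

x = 278/1681 + 4*t/41 - 5321*cos(5*t)*exp(4*t)/1681 + 26163*exp(4*t)*sin(5*t)/8405

Characteristic equation r² - 8r + 41 = 0 has discriminant (-8)² - 4·(41) = -100 < 0, so r = 4 ± 5i.
Hence x_h = C1*cos(5*t)*exp(4*t) + C2*exp(4*t)*sin(5*t).
For the particular solution try x_p = A0 + A1*t. Substituting and matching coefficients of each power of t gives A0 = 278/1681, A1 = 4/41, so x_p = 278/1681 + 4*t/41.
General solution: x = 278/1681 + 4*t/41 + C1*cos(5*t)*exp(4*t) + C2*exp(4*t)*sin(5*t).
Apply the initial conditions: x(0) = 278/1681 + C1 = -3 and x'(0) = 4/41 + 4*C1 + 5*C2 = 3. Solving gives C1 = -5321/1681, C2 = 26163/8405.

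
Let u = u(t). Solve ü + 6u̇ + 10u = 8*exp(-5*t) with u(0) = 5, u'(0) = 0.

Characteristic equation r² + 6r + 10 = 0 has discriminant (6)² - 4·(10) = -4 < 0, so r = -3 ± i.
Hence u_h = C1*cos(t)*exp(-3*t) + C2*exp(-3*t)*sin(t).
Try u_p = A*exp(-5*t). Substituting into the equation and dividing by exp(-5*t) gives A = 8/5, so u_p = 8*exp(-5*t)/5.
General solution: u = 8*exp(-5*t)/5 + C1*cos(t)*exp(-3*t) + C2*exp(-3*t)*sin(t).
Apply the initial conditions: u(0) = 8/5 + C1 = 5 and u'(0) = -8 + C2 - 3*C1 = 0. Solving gives C1 = 17/5, C2 = 91/5.

u = 8*exp(-5*t)/5 + 17*cos(t)*exp(-3*t)/5 + 91*exp(-3*t)*sin(t)/5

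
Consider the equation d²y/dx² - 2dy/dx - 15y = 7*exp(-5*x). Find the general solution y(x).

y = 7*exp(-5*x)/20 + C1*exp(5*x) + C2*exp(-3*x)

Characteristic equation r² - 2r - 15 = 0 factors as (r - 5)(r + 3) = 0, so r = 5, -3.
Hence y_h = C1*exp(5*x) + C2*exp(-3*x).
Try y_p = A*exp(-5*x). Substituting into the equation and dividing by exp(-5*x) gives A = 7/20, so y_p = 7*exp(-5*x)/20.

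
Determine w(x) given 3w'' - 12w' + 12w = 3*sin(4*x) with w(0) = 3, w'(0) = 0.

Divide through by 3: w'' - 4w' + 4w = sin(4*x).
Characteristic equation r² - 4r + 4 = 0 has discriminant (-4)² - 4·(4) = 0, so r = 2 is a repeated root.
Hence w_h = (C1 + C2*x)*exp(2*x).
Try w_p = A*cos(4*x) + B*sin(4*x). Substituting and equating the coefficients of cos(4x) and sin(4x) gives A = 1/25, B = -3/100, so w_p = -3*sin(4*x)/100 + cos(4*x)/25.
General solution: w = -3*sin(4*x)/100 + cos(4*x)/25 + C1*exp(2*x) + C2*x*exp(2*x).
Apply the initial conditions: w(0) = 1/25 + C1 = 3 and w'(0) = -3/25 + C2 + 2*C1 = 0. Solving gives C1 = 74/25, C2 = -29/5.

w = -3*sin(4*x)/100 + cos(4*x)/25 + 74*exp(2*x)/25 - 29*x*exp(2*x)/5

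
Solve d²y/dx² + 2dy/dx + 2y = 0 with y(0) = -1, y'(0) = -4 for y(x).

y = -cos(x)*exp(-x) - 5*exp(-x)*sin(x)

Characteristic equation r² + 2r + 2 = 0 has discriminant (2)² - 4·(2) = -4 < 0, so r = -1 ± i.
Hence y_h = C1*cos(x)*exp(-x) + C2*exp(-x)*sin(x).
Apply the initial conditions: y(0) = C1 = -1 and y'(0) = C2 - C1 = -4. Solving gives C1 = -1, C2 = -5.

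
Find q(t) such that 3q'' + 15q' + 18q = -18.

Divide through by 3: q'' + 5q' + 6q = -6.
Characteristic equation r² + 5r + 6 = 0 factors as (r + 2)(r + 3) = 0, so r = -2, -3.
Hence q_h = C1*exp(-2*t) + C2*exp(-3*t).
For the particular solution try q_p = A0. Substituting and matching coefficients of each power of t gives A0 = -1, so q_p = -1.

q = -1 + C1*exp(-2*t) + C2*exp(-3*t)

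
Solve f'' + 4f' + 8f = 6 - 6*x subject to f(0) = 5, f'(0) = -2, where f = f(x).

Characteristic equation r² + 4r + 8 = 0 has discriminant (4)² - 4·(8) = -16 < 0, so r = -2 ± 2i.
Hence f_h = C1*cos(2*x)*exp(-2*x) + C2*exp(-2*x)*sin(2*x).
For the particular solution try f_p = A0 + A1*x. Substituting and matching coefficients of each power of x gives A0 = 9/8, A1 = -3/4, so f_p = 9/8 - 3*x/4.
General solution: f = 9/8 - 3*x/4 + C1*cos(2*x)*exp(-2*x) + C2*exp(-2*x)*sin(2*x).
Apply the initial conditions: f(0) = 9/8 + C1 = 5 and f'(0) = -3/4 - 2*C1 + 2*C2 = -2. Solving gives C1 = 31/8, C2 = 13/4.

f = 9/8 - 3*x/4 + 13*exp(-2*x)*sin(2*x)/4 + 31*cos(2*x)*exp(-2*x)/8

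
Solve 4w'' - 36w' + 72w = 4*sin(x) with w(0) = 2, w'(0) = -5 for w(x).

Divide through by 4: w'' - 9w' + 18w = sin(x).
Characteristic equation r² - 9r + 18 = 0 factors as (r - 3)(r - 6) = 0, so r = 3, 6.
Hence w_h = C1*exp(3*x) + C2*exp(6*x).
Try w_p = A*cos(x) + B*sin(x). Substituting and equating the coefficients of cos(x) and sin(x) gives A = 9/370, B = 17/370, so w_p = 9*cos(x)/370 + 17*sin(x)/370.
General solution: w = 9*cos(x)/370 + 17*sin(x)/370 + C1*exp(3*x) + C2*exp(6*x).
Apply the initial conditions: w(0) = 9/370 + C1 + C2 = 2 and w'(0) = 17/370 + 3*C1 + 6*C2 = -5. Solving gives C1 = 169/30, C2 = -406/111.

w = -406*exp(6*x)/111 + 9*cos(x)/370 + 17*sin(x)/370 + 169*exp(3*x)/30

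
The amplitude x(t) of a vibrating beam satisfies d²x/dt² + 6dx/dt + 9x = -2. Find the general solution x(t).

x = -2/9 + C1*exp(-3*t) + C2*t*exp(-3*t)

Characteristic equation r² + 6r + 9 = 0 has discriminant (6)² - 4·(9) = 0, so r = -3 is a repeated root.
Hence x_h = (C1 + C2*t)*exp(-3*t).
For the particular solution try x_p = A0. Substituting and matching coefficients of each power of t gives A0 = -2/9, so x_p = -2/9.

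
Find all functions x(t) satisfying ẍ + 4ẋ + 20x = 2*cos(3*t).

Characteristic equation r² + 4r + 20 = 0 has discriminant (4)² - 4·(20) = -64 < 0, so r = -2 ± 4i.
Hence x_h = C1*cos(4*t)*exp(-2*t) + C2*exp(-2*t)*sin(4*t).
Try x_p = A*cos(3*t) + B*sin(3*t). Substituting and equating the coefficients of cos(3t) and sin(3t) gives A = 22/265, B = 24/265, so x_p = 22*cos(3*t)/265 + 24*sin(3*t)/265.

x = 22*cos(3*t)/265 + 24*sin(3*t)/265 + C1*cos(4*t)*exp(-2*t) + C2*exp(-2*t)*sin(4*t)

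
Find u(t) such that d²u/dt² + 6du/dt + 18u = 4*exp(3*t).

u = 4*exp(3*t)/45 + C1*cos(3*t)*exp(-3*t) + C2*exp(-3*t)*sin(3*t)

Characteristic equation r² + 6r + 18 = 0 has discriminant (6)² - 4·(18) = -36 < 0, so r = -3 ± 3i.
Hence u_h = C1*cos(3*t)*exp(-3*t) + C2*exp(-3*t)*sin(3*t).
Try u_p = A*exp(3*t). Substituting into the equation and dividing by exp(3*t) gives A = 4/45, so u_p = 4*exp(3*t)/45.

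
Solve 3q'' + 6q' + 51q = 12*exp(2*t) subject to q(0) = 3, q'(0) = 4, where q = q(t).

Divide through by 3: q'' + 2q' + 17q = 4*exp(2*t).
Characteristic equation r² + 2r + 17 = 0 has discriminant (2)² - 4·(17) = -64 < 0, so r = -1 ± 4i.
Hence q_h = C1*cos(4*t)*exp(-t) + C2*exp(-t)*sin(4*t).
Try q_p = A*exp(2*t). Substituting into the equation and dividing by exp(2*t) gives A = 4/25, so q_p = 4*exp(2*t)/25.
General solution: q = 4*exp(2*t)/25 + C1*cos(4*t)*exp(-t) + C2*exp(-t)*sin(4*t).
Apply the initial conditions: q(0) = 4/25 + C1 = 3 and q'(0) = 8/25 - C1 + 4*C2 = 4. Solving gives C1 = 71/25, C2 = 163/100.

q = 4*exp(2*t)/25 + 71*cos(4*t)*exp(-t)/25 + 163*exp(-t)*sin(4*t)/100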